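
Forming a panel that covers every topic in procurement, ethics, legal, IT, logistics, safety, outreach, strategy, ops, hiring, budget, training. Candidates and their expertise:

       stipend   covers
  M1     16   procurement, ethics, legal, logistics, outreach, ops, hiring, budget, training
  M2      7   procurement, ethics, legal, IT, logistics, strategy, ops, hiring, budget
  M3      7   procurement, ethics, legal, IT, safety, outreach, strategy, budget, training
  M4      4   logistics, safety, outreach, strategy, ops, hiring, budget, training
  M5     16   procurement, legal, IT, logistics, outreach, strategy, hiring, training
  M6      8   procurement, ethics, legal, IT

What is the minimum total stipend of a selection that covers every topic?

M2, M4 cover every topic at stipend 7 + 4 = 11.
Any cover uses at least 2 members; among all covering selections none totals below 11.

11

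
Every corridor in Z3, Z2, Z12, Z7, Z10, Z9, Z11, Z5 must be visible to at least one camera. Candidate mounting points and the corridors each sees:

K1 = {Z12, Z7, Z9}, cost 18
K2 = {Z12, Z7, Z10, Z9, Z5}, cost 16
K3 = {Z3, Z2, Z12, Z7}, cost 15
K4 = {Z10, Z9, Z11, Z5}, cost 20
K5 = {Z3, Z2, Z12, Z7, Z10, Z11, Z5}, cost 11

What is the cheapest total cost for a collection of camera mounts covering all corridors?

27

K2, K5 cover every corridor at cost 16 + 11 = 27.
Any cover uses at least 2 camera mounts; among all covering selections none totals below 27.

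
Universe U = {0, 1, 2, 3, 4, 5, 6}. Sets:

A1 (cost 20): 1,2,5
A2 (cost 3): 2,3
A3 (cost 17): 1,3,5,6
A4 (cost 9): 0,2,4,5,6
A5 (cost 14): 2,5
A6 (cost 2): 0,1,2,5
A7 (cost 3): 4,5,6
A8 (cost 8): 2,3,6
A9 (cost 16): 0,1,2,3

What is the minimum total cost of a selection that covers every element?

8

A2, A6, A7 cover every element at cost 3 + 2 + 3 = 8.
Any cover uses at least 2 sets; among all covering selections none totals below 8.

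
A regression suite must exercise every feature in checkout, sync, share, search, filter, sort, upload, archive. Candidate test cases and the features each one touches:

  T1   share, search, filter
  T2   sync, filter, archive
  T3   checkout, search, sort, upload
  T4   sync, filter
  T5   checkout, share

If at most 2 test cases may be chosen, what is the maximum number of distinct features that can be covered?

Choosing T2, T3 covers {checkout, sync, search, filter, sort, upload, archive} — 7 features.
No choice of 2 test cases does better; here share is left uncovered.

7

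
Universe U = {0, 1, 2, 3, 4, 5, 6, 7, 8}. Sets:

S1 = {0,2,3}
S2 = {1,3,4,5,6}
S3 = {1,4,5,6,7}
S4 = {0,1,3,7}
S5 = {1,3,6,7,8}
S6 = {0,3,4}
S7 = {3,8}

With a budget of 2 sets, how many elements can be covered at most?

Choosing S1, S3 covers {0, 1, 2, 3, 4, 5, 6, 7} — 8 elements.
No choice of 2 sets does better; here 8 is left uncovered.

8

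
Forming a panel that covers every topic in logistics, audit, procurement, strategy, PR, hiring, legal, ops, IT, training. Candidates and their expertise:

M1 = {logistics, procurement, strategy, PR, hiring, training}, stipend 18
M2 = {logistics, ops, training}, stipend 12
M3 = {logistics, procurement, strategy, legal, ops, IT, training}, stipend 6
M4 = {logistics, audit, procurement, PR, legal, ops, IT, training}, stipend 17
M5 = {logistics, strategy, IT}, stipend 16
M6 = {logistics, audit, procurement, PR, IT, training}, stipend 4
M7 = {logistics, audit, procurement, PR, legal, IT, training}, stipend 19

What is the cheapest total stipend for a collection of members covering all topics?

M1, M3, M6 cover every topic at stipend 18 + 6 + 4 = 28.
Any cover uses at least 2 members; among all covering selections none totals below 28.

28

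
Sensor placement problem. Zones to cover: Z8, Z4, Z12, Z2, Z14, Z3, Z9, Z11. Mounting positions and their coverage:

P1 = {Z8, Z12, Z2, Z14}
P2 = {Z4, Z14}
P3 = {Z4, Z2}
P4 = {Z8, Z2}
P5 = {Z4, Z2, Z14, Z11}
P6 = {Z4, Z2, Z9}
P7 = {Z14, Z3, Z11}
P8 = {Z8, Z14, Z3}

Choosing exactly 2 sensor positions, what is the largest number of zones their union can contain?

Choosing P1, P5 covers {Z8, Z4, Z12, Z2, Z14, Z11} — 6 zones.
No choice of 2 sensor positions does better; here Z3, Z9 are left uncovered.

6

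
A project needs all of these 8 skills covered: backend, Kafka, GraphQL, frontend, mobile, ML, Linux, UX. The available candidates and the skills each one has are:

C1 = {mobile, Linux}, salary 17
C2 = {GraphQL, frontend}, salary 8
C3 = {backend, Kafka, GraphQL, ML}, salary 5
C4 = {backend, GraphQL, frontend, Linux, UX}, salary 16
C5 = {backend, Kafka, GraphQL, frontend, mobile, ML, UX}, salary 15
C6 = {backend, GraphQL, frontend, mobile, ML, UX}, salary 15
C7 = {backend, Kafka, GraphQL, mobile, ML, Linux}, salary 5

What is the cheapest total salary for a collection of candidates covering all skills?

C5, C7 cover every skill at salary 15 + 5 = 20.
Any cover uses at least 2 candidates; among all covering selections none totals below 20.

20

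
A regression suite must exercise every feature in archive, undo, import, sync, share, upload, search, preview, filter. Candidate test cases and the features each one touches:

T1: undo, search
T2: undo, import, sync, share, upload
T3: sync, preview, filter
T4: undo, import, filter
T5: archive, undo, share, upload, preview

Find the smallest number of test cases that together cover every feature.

4

T1, T2, T3, T5 together cover {archive, undo, import, sync, share, upload, search, preview, filter} — every feature.
No 3 of the 5 test cases cover everything (all 10 triples fall short), so 4 is minimum.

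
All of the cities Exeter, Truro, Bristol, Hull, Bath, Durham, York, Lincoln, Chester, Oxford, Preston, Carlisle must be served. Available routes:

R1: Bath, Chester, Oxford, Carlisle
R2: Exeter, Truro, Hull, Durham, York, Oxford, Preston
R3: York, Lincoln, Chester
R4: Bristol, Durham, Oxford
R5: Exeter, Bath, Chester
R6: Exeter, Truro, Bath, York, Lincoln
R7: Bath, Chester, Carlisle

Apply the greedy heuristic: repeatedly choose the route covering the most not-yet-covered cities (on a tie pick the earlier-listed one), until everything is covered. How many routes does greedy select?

4

Pick 1: R2 covers 7 new cities (Exeter, Truro, Hull, Durham, York, Oxford, Preston).
Pick 2: R1 covers 3 new cities (Bath, Chester, Carlisle).
Pick 3: R3 covers 1 new cities (Lincoln).
Pick 4: R4 covers 1 new cities (Bristol).
Greedy uses 4 routes.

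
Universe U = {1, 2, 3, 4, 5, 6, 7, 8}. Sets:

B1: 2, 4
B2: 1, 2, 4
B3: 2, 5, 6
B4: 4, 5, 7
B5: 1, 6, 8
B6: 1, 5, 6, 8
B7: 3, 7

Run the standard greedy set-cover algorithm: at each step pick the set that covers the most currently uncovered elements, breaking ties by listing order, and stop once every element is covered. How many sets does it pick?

Pick 1: B6 covers 4 new elements (1, 5, 6, 8).
Pick 2: B1 covers 2 new elements (2, 4).
Pick 3: B7 covers 2 new elements (3, 7).
Greedy uses 3 sets.

3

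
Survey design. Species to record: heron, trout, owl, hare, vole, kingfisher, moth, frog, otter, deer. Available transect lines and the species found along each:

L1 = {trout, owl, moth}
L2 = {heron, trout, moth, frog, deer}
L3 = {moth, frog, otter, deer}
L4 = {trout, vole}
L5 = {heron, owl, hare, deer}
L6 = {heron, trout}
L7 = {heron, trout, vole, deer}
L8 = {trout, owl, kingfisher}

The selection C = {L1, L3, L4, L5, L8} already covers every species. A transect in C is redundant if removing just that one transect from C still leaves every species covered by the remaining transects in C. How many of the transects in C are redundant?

1

Drop L1: the rest still cover every species — redundant.
Drop L3: frog, otter uncovered — not redundant.
Drop L4: vole uncovered — not redundant.
Drop L5: heron, hare uncovered — not redundant.
Drop L8: kingfisher uncovered — not redundant.
1 redundant: L1.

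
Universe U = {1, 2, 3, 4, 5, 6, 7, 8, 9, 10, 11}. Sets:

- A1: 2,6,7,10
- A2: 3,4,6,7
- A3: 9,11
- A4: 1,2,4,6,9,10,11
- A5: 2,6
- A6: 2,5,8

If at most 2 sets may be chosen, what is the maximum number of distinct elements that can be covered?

Choosing A2, A4 covers {1, 2, 3, 4, 6, 7, 9, 10, 11} — 9 elements.
No choice of 2 sets does better; here 5, 8 are left uncovered.

9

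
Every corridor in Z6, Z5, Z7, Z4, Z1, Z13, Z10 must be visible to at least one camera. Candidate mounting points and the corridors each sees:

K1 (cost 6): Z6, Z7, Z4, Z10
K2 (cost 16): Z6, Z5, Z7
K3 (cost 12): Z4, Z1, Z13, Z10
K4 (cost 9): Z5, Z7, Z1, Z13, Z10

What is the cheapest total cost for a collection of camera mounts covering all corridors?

K1, K4 cover every corridor at cost 6 + 9 = 15.
Any cover uses at least 2 camera mounts; among all covering selections none totals below 15.

15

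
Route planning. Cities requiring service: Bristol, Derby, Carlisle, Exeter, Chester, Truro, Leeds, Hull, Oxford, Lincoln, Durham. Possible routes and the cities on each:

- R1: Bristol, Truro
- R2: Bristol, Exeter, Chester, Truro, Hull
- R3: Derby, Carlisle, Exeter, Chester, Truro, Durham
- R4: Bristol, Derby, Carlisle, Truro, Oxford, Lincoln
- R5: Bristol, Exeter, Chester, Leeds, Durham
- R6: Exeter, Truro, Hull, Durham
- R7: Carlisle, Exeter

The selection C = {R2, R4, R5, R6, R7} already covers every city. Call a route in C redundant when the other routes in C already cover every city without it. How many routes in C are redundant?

3

Drop R2: the rest still cover every city — redundant.
Drop R4: Derby, Oxford, Lincoln uncovered — not redundant.
Drop R5: Leeds uncovered — not redundant.
Drop R6: the rest still cover every city — redundant.
Drop R7: the rest still cover every city — redundant.
3 redundant: R2, R6, R7.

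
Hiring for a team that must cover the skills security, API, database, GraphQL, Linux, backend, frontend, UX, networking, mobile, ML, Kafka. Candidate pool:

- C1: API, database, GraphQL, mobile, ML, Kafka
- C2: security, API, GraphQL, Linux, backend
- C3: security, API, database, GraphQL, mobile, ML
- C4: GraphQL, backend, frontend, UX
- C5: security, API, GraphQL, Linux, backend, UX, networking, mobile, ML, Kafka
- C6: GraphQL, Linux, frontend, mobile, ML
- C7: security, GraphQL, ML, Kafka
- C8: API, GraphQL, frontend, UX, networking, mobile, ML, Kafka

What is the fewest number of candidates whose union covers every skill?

C1, C2, C8 together cover {security, API, database, GraphQL, Linux, backend, frontend, UX, networking, mobile, ML, Kafka} — every skill.
No 2 of the 8 candidates cover everything (all 28 pairs fall short), so 3 is minimum.

3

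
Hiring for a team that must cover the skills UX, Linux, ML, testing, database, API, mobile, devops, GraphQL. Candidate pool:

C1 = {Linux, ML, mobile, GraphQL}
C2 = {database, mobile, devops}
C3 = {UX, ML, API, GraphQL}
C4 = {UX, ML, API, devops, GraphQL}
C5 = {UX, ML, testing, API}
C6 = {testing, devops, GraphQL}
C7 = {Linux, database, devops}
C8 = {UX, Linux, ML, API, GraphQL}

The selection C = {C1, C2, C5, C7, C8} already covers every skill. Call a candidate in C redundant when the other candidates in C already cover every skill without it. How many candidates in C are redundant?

Drop C1: the rest still cover every skill — redundant.
Drop C2: the rest still cover every skill — redundant.
Drop C5: testing uncovered — not redundant.
Drop C7: the rest still cover every skill — redundant.
Drop C8: the rest still cover every skill — redundant.
4 redundant: C1, C2, C7, C8.

4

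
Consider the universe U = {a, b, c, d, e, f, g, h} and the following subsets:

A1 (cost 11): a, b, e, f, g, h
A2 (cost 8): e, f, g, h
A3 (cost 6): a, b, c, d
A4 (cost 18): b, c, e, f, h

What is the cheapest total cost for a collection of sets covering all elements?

A2, A3 cover every element at cost 8 + 6 = 14.
Any cover uses at least 2 sets; among all covering selections none totals below 14.

14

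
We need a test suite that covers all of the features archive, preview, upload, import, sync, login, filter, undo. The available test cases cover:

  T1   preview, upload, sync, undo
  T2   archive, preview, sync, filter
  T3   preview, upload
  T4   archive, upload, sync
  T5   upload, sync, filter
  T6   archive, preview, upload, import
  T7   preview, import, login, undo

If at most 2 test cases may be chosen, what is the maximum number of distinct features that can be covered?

Choosing T2, T7 covers {archive, preview, import, sync, login, filter, undo} — 7 features.
No choice of 2 test cases does better; here upload is left uncovered.

7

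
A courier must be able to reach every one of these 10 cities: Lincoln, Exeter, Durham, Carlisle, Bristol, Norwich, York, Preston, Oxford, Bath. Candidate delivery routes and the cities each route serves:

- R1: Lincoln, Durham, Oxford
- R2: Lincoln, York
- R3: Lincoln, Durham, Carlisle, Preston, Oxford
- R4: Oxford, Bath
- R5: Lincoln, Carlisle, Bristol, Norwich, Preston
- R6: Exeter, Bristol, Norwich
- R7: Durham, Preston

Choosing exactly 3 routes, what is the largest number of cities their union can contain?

Choosing R2, R3, R6 covers {Lincoln, Exeter, Durham, Carlisle, Bristol, Norwich, York, Preston, Oxford} — 9 cities.
No choice of 3 routes does better; here Bath is left uncovered.

9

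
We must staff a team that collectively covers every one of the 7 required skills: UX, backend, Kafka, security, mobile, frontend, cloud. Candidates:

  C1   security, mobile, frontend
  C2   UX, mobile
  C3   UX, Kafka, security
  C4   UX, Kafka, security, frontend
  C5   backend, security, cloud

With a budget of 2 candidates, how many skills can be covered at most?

6

Choosing C4, C5 covers {UX, backend, Kafka, security, frontend, cloud} — 6 skills.
No choice of 2 candidates does better; here mobile is left uncovered.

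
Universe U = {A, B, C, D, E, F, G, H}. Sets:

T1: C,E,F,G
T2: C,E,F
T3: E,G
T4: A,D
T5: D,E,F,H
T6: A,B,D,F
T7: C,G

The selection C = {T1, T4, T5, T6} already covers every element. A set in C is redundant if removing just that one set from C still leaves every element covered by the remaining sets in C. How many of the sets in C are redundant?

1

Drop T1: C, G uncovered — not redundant.
Drop T4: the rest still cover every element — redundant.
Drop T5: H uncovered — not redundant.
Drop T6: B uncovered — not redundant.
1 redundant: T4.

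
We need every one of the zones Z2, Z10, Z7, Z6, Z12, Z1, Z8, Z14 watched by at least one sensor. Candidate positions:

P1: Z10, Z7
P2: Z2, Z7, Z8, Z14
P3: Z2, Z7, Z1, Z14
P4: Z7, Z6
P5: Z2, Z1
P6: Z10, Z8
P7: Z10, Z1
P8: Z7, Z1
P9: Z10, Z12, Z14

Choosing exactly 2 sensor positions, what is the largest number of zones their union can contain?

Choosing P2, P7 covers {Z2, Z10, Z7, Z1, Z8, Z14} — 6 zones.
No choice of 2 sensor positions does better; here Z6, Z12 are left uncovered.

6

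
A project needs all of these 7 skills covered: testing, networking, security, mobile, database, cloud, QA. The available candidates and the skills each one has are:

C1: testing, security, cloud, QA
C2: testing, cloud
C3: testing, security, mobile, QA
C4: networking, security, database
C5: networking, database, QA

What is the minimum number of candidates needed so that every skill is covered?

3

C1, C3, C4 together cover {testing, networking, security, mobile, database, cloud, QA} — every skill.
No 2 of the 5 candidates cover everything (all 10 pairs fall short), so 3 is minimum.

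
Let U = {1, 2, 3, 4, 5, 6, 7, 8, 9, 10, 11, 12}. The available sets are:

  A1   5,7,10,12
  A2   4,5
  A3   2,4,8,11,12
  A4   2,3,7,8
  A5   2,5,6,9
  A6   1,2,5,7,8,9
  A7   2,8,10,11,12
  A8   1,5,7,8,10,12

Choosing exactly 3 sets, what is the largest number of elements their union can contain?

Choosing A3, A5, A8 covers {1, 2, 4, 5, 6, 7, 8, 9, 10, 11, 12} — 11 elements.
No choice of 3 sets does better; here 3 is left uncovered.

11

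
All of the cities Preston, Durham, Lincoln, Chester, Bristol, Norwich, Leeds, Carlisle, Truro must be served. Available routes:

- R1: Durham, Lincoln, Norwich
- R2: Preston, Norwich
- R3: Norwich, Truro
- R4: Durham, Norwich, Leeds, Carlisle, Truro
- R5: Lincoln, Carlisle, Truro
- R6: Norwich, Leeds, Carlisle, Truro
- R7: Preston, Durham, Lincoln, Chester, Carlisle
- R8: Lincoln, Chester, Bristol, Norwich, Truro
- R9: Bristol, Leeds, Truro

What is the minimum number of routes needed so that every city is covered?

R1, R7, R9 together cover {Preston, Durham, Lincoln, Chester, Bristol, Norwich, Leeds, Carlisle, Truro} — every city.
No 2 of the 9 routes cover everything (all 36 pairs fall short), so 3 is minimum.

3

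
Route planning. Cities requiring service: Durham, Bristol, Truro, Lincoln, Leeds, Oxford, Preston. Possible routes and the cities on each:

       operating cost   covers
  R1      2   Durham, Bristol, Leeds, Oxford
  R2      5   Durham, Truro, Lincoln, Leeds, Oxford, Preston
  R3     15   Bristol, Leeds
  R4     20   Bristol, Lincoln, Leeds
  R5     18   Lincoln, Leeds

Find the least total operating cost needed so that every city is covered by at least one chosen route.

7

R1, R2 cover every city at operating cost 2 + 5 = 7.
Any cover uses at least 2 routes; among all covering selections none totals below 7.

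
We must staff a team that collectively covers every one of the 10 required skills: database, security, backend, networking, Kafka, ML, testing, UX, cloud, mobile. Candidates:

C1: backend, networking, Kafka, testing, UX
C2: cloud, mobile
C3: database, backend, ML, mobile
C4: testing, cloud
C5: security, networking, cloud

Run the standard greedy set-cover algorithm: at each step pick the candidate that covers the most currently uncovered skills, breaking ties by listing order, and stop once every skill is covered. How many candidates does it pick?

3

Pick 1: C1 covers 5 new skills (backend, networking, Kafka, testing, UX).
Pick 2: C3 covers 3 new skills (database, ML, mobile).
Pick 3: C5 covers 2 new skills (security, cloud).
Greedy uses 3 candidates.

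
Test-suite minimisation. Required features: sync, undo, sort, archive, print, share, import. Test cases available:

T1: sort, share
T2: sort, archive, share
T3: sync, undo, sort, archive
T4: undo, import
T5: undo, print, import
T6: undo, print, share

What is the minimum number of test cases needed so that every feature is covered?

3

T1, T3, T5 together cover {sync, undo, sort, archive, print, share, import} — every feature.
No 2 of the 6 test cases cover everything (all 15 pairs fall short), so 3 is minimum.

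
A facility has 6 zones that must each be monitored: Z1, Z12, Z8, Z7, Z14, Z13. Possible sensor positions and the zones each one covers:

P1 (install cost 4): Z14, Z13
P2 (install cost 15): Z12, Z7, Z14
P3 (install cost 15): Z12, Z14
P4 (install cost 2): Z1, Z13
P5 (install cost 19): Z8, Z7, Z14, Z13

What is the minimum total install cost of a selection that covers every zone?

P2, P4, P5 cover every zone at install cost 15 + 2 + 19 = 36.
Any cover uses at least 3 sensor positions; among all covering selections none totals below 36.
Greedy by coverage-per-install cost would pick P4, P1, P2, P5 for 40 — worse than the optimum 36.

36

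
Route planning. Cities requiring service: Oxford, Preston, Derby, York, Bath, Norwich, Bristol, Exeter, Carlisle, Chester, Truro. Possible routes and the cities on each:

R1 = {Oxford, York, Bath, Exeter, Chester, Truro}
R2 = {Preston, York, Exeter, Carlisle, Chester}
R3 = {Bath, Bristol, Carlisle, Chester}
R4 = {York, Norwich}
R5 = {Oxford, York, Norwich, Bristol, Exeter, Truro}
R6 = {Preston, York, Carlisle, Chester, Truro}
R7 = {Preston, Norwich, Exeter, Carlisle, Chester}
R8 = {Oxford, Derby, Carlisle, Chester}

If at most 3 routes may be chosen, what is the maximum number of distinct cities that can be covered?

Choosing R1, R2, R5 covers {Oxford, Preston, York, Bath, Norwich, Bristol, Exeter, Carlisle, Chester, Truro} — 10 cities.
No choice of 3 routes does better; here Derby is left uncovered.

10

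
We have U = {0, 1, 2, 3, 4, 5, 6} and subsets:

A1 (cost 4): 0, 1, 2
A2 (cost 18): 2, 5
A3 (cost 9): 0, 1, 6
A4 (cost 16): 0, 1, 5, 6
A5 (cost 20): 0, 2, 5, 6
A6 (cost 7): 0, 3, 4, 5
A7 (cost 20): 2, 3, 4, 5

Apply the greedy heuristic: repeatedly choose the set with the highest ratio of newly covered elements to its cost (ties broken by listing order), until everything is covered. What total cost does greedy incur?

Pick 1: A1 adds 3 new (0, 1, 2) at cost 4 (ratio 3/4).
Pick 2: A6 adds 3 new (3, 4, 5) at cost 7 (ratio 3/7).
Pick 3: A3 adds 1 new (6) at cost 9 (ratio 1/9).
Greedy total cost: 4 + 7 + 9 = 20.

20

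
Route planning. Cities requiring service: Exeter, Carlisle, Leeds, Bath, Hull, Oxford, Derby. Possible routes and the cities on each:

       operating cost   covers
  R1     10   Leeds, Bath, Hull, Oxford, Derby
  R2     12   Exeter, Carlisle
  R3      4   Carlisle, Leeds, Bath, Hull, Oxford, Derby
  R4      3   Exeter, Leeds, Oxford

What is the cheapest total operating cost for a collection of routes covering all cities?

R3, R4 cover every city at operating cost 4 + 3 = 7.
Any cover uses at least 2 routes; among all covering selections none totals below 7.

7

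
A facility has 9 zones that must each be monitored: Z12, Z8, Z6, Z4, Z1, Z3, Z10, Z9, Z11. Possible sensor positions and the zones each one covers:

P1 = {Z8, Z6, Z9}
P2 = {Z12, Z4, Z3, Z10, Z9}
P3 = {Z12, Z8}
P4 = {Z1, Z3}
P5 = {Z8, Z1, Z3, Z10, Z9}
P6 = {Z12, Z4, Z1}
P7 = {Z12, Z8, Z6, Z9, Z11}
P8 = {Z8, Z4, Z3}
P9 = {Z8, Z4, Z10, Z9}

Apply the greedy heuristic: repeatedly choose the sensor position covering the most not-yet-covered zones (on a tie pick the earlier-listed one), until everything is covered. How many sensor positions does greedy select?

Pick 1: P2 covers 5 new zones (Z12, Z4, Z3, Z10, Z9).
Pick 2: P7 covers 3 new zones (Z8, Z6, Z11).
Pick 3: P4 covers 1 new zones (Z1).
Greedy uses 3 sensor positions.

3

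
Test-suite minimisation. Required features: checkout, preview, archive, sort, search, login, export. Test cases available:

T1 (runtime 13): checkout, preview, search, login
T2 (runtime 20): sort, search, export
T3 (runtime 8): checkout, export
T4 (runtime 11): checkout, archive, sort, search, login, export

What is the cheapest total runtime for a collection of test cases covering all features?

24

T1, T4 cover every feature at runtime 13 + 11 = 24.
Any cover uses at least 2 test cases; among all covering selections none totals below 24.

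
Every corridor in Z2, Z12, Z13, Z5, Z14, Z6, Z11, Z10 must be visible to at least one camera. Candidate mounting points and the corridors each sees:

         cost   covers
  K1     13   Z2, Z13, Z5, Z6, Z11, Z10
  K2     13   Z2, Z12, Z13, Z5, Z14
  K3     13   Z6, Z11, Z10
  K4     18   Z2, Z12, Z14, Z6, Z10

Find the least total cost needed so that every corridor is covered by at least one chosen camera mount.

K1, K2 cover every corridor at cost 13 + 13 = 26.
Any cover uses at least 2 camera mounts; among all covering selections none totals below 26.

26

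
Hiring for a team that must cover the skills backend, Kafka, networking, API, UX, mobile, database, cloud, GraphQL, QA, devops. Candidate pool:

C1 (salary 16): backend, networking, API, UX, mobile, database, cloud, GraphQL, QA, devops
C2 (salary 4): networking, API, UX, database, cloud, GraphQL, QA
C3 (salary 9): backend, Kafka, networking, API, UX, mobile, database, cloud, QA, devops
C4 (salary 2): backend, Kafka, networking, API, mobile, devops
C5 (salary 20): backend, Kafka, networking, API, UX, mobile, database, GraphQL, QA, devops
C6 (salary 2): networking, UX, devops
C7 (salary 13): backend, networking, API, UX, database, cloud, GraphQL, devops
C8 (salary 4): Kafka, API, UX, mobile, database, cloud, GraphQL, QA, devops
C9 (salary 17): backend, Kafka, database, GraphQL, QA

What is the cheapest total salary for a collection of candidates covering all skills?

C2, C4 cover every skill at salary 4 + 2 = 6.
Any cover uses at least 2 candidates; among all covering selections none totals below 6.

6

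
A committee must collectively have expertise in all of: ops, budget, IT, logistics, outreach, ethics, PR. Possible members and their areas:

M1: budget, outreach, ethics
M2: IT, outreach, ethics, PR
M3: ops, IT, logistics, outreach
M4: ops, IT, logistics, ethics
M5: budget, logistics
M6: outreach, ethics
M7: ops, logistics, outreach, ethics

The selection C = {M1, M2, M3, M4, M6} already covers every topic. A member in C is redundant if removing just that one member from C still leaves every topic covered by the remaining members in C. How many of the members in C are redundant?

Drop M1: budget uncovered — not redundant.
Drop M2: PR uncovered — not redundant.
Drop M3: the rest still cover every topic — redundant.
Drop M4: the rest still cover every topic — redundant.
Drop M6: the rest still cover every topic — redundant.
3 redundant: M3, M4, M6.

3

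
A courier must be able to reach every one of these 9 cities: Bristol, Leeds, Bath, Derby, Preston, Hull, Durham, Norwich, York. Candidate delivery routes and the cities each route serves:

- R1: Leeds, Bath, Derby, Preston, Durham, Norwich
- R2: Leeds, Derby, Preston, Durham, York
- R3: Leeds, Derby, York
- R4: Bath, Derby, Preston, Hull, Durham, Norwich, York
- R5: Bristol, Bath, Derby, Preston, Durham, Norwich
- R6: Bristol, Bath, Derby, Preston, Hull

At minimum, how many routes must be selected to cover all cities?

3

R1, R2, R6 together cover {Bristol, Leeds, Bath, Derby, Preston, Hull, Durham, Norwich, York} — every city.
No 2 of the 6 routes cover everything (all 15 pairs fall short), so 3 is minimum.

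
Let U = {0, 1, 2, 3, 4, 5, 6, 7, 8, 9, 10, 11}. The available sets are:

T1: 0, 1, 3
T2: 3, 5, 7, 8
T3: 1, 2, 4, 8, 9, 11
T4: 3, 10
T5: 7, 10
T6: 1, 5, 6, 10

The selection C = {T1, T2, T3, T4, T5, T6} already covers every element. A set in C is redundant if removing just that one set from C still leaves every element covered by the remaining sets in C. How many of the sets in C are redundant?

Drop T1: 0 uncovered — not redundant.
Drop T2: the rest still cover every element — redundant.
Drop T3: 2, 4, 9, 11 uncovered — not redundant.
Drop T4: the rest still cover every element — redundant.
Drop T5: the rest still cover every element — redundant.
Drop T6: 6 uncovered — not redundant.
3 redundant: T2, T4, T5.

3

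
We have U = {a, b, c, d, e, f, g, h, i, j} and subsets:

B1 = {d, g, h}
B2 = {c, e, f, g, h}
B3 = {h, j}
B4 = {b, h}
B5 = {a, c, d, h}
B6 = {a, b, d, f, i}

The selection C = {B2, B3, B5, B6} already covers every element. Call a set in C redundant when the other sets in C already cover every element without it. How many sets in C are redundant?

1

Drop B2: e, g uncovered — not redundant.
Drop B3: j uncovered — not redundant.
Drop B5: the rest still cover every element — redundant.
Drop B6: b, i uncovered — not redundant.
1 redundant: B5.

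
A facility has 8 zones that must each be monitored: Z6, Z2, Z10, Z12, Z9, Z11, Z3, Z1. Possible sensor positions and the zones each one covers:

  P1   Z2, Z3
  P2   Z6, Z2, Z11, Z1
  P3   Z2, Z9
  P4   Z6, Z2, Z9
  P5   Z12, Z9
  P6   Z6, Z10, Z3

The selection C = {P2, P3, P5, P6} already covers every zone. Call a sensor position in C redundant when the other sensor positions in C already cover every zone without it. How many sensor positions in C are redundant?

1

Drop P2: Z11, Z1 uncovered — not redundant.
Drop P3: the rest still cover every zone — redundant.
Drop P5: Z12 uncovered — not redundant.
Drop P6: Z10, Z3 uncovered — not redundant.
1 redundant: P3.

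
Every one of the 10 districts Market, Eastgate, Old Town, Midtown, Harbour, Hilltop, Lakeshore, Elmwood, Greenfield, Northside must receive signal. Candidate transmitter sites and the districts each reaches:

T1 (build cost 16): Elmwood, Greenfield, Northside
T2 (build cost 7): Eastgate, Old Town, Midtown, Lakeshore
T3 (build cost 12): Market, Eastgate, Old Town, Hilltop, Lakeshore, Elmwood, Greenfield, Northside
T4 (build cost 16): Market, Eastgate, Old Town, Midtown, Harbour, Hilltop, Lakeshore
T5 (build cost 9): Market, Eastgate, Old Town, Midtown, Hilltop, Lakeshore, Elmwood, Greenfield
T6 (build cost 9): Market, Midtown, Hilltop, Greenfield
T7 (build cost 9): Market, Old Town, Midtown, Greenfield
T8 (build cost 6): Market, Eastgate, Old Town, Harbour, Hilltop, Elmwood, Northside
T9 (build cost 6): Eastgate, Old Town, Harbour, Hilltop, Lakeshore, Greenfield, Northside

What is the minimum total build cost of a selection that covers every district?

T5, T8 cover every district at build cost 9 + 6 = 15.
Any cover uses at least 2 transmitter sites; among all covering selections none totals below 15.

15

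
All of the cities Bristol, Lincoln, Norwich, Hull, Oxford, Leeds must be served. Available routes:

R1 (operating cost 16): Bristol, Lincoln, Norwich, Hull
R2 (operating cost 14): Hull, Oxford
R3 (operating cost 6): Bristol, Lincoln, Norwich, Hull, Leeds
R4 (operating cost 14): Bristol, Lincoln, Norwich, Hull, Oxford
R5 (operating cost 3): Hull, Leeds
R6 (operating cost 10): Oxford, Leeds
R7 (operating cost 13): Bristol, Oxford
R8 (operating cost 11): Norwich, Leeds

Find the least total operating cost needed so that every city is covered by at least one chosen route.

16

R3, R6 cover every city at operating cost 6 + 10 = 16.
Any cover uses at least 2 routes; among all covering selections none totals below 16.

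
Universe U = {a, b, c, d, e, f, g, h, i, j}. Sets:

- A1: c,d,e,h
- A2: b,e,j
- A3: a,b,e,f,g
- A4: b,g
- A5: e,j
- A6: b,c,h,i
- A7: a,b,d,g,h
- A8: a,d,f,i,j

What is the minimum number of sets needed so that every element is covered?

3

A1, A3, A8 together cover {a, b, c, d, e, f, g, h, i, j} — every element.
No 2 of the 8 sets cover everything (all 28 pairs fall short), so 3 is minimum.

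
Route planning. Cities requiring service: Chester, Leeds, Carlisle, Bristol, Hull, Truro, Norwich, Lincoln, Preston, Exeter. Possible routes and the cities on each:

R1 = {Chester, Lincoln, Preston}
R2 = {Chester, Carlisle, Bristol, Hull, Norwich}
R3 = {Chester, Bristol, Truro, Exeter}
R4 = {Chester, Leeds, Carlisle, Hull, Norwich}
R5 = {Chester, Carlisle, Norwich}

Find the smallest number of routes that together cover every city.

R1, R3, R4 together cover {Chester, Leeds, Carlisle, Bristol, Hull, Truro, Norwich, Lincoln, Preston, Exeter} — every city.
No 2 of the 5 routes cover everything (all 10 pairs fall short), so 3 is minimum.

3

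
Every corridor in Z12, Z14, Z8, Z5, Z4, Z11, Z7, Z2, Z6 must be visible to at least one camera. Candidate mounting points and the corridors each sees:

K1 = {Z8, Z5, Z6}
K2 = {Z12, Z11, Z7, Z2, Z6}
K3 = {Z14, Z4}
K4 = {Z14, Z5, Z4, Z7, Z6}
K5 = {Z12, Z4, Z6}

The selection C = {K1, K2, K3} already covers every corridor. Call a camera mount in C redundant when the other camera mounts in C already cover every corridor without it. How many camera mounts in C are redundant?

0

Drop K1: Z8, Z5 uncovered — not redundant.
Drop K2: Z12, Z11, Z7, Z2 uncovered — not redundant.
Drop K3: Z14, Z4 uncovered — not redundant.
None of the camera mounts in C is redundant.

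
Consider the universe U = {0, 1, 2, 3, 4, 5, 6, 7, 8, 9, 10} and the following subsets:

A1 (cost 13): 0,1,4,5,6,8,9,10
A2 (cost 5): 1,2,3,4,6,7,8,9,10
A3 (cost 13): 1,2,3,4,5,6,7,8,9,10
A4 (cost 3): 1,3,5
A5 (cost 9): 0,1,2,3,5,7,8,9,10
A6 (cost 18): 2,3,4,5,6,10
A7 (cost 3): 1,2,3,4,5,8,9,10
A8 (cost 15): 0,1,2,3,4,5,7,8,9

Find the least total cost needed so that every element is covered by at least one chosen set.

14

A2, A5 cover every element at cost 5 + 9 = 14.
Any cover uses at least 2 sets; among all covering selections none totals below 14.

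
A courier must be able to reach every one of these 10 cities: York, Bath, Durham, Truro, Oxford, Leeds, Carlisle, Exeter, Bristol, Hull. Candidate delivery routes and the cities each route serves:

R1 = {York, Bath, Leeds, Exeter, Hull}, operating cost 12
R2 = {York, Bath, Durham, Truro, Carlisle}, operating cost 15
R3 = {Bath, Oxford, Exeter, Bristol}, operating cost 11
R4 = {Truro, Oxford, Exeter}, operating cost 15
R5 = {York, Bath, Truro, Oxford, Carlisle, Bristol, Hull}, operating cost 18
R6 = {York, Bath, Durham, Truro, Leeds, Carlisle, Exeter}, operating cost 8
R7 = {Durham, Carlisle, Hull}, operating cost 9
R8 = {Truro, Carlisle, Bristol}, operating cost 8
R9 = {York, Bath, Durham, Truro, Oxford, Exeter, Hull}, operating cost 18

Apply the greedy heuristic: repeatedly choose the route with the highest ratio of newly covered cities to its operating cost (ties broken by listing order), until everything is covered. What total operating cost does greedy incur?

28

Pick 1: R6 adds 7 new (York, Bath, Durham, Truro, Leeds, Carlisle, Exeter) at operating cost 8 (ratio 7/8).
Pick 2: R3 adds 2 new (Oxford, Bristol) at operating cost 11 (ratio 2/11).
Pick 3: R7 adds 1 new (Hull) at operating cost 9 (ratio 1/9).
Greedy total operating cost: 8 + 11 + 9 = 28. (The true optimum is 26, so greedy overshoots here.)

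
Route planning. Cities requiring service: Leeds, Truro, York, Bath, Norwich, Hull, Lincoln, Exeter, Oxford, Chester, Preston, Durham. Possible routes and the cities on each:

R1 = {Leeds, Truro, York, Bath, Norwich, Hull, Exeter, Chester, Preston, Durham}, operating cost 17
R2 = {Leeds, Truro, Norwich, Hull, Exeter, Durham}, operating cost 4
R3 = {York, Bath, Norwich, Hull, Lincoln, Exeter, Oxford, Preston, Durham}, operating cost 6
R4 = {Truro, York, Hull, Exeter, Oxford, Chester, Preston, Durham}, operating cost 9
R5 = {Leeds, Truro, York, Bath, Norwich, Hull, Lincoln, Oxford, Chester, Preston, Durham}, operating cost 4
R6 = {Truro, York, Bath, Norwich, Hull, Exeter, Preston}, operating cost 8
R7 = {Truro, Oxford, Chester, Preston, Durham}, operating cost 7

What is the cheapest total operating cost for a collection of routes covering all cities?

8

R2, R5 cover every city at operating cost 4 + 4 = 8.
Any cover uses at least 2 routes; among all covering selections none totals below 8.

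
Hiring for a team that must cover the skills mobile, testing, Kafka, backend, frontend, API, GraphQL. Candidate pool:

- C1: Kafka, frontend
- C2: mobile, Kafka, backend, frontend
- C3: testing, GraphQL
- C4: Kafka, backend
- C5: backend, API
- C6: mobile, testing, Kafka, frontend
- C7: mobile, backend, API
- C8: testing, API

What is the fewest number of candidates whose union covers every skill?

C1, C3, C7 together cover {mobile, testing, Kafka, backend, frontend, API, GraphQL} — every skill.
No 2 of the 8 candidates cover everything (all 28 pairs fall short), so 3 is minimum.

3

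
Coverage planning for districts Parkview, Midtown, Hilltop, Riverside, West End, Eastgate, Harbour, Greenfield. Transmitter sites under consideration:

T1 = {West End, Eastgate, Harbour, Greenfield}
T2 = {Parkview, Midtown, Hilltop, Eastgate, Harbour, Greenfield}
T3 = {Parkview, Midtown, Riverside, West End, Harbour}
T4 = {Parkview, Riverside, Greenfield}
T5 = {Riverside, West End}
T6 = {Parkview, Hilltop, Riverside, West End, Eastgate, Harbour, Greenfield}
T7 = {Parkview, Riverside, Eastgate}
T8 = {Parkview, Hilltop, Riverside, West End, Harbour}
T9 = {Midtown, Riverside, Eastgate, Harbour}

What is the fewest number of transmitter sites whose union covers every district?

T2, T3 together cover {Parkview, Midtown, Hilltop, Riverside, West End, Eastgate, Harbour, Greenfield} — every district.
No single transmitter site contains all 8 districts, so 2 is optimal.

2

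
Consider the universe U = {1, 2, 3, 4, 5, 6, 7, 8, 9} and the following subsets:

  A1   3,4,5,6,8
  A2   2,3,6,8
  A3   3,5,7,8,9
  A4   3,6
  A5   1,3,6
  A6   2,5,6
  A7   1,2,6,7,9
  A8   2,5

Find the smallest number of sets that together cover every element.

2

A1, A7 together cover {1, 2, 3, 4, 5, 6, 7, 8, 9} — every element.
No single set contains all 9 elements, so 2 is optimal.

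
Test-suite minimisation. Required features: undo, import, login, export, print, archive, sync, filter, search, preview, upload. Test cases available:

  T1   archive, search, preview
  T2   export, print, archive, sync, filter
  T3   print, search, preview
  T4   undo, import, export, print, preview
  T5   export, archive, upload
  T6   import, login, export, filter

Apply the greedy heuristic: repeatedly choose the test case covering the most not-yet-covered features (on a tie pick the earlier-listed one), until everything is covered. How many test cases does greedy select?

5

Pick 1: T2 covers 5 new features (export, print, archive, sync, filter).
Pick 2: T4 covers 3 new features (undo, import, preview).
Pick 3: T1 covers 1 new features (search).
Pick 4: T5 covers 1 new features (upload).
Pick 5: T6 covers 1 new features (login).
Greedy uses 5 test cases.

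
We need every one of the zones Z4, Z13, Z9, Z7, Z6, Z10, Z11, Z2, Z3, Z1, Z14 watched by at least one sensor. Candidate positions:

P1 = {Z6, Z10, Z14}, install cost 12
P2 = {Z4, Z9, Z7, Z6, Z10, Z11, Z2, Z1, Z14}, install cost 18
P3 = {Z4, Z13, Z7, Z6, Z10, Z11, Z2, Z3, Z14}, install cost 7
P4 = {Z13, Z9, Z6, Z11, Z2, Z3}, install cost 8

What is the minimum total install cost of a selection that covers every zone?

P2, P3 cover every zone at install cost 18 + 7 = 25.
Any cover uses at least 2 sensor positions; among all covering selections none totals below 25.

25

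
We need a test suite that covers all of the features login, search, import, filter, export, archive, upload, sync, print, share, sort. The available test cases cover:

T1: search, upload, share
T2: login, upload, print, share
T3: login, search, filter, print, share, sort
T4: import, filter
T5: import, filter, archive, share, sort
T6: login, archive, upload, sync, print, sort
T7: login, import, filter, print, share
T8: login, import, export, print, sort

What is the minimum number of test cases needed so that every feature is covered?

T3, T6, T8 together cover {login, search, import, filter, export, archive, upload, sync, print, share, sort} — every feature.
No 2 of the 8 test cases cover everything (all 28 pairs fall short), so 3 is minimum.

3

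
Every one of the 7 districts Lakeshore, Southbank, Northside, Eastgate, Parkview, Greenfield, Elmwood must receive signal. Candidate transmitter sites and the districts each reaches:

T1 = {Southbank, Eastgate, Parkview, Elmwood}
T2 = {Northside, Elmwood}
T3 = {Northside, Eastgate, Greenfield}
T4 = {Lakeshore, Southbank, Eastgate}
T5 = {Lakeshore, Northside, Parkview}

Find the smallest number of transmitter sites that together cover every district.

3

T1, T3, T4 together cover {Lakeshore, Southbank, Northside, Eastgate, Parkview, Greenfield, Elmwood} — every district.
No 2 of the 5 transmitter sites cover everything (all 10 pairs fall short), so 3 is minimum.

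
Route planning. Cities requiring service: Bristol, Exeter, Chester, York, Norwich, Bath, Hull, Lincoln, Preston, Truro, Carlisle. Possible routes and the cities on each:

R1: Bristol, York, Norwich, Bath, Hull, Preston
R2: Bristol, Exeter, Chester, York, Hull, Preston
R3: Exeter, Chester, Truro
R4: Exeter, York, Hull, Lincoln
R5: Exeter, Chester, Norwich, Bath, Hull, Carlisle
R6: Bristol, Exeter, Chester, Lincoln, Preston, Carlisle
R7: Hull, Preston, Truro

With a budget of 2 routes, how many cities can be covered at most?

Choosing R1, R6 covers {Bristol, Exeter, Chester, York, Norwich, Bath, Hull, Lincoln, Preston, Carlisle} — 10 cities.
No choice of 2 routes does better; here Truro is left uncovered.

10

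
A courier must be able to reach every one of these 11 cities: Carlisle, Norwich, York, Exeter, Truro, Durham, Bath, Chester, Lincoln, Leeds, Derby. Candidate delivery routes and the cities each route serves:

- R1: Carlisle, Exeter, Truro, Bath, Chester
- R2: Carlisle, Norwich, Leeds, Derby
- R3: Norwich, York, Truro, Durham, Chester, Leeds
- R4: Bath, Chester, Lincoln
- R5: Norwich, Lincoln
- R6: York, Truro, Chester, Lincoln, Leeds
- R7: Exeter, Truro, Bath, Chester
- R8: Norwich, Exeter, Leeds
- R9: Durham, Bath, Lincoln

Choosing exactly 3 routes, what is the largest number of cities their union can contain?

10

Choosing R1, R2, R3 covers {Carlisle, Norwich, York, Exeter, Truro, Durham, Bath, Chester, Leeds, Derby} — 10 cities.
No choice of 3 routes does better; here Lincoln is left uncovered.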